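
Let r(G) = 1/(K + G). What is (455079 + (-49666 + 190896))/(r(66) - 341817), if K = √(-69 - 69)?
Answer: 596309*(-√138 + 66*I)/(-22559921*I + 341817*√138) ≈ -1.7445 + 1.3388e-8*I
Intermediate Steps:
K = I*√138 (K = √(-138) = I*√138 ≈ 11.747*I)
r(G) = 1/(G + I*√138) (r(G) = 1/(I*√138 + G) = 1/(G + I*√138))
(455079 + (-49666 + 190896))/(r(66) - 341817) = (455079 + (-49666 + 190896))/(1/(66 + I*√138) - 341817) = (455079 + 141230)/(-341817 + 1/(66 + I*√138)) = 596309/(-341817 + 1/(66 + I*√138))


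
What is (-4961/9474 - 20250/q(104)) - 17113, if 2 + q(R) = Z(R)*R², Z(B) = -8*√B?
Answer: -31561635413419735559/1844251135564542 + 876096000*√26/194664464383 ≈ -17114.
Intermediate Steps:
q(R) = -2 - 8*R^(5/2) (q(R) = -2 + (-8*√R)*R² = -2 - 8*R^(5/2))
(-4961/9474 - 20250/q(104)) - 17113 = (-4961/9474 - 20250/(-2 - 173056*√26)) - 17113 = -162133523/9474 - 20250/(-2 - 173056*√26)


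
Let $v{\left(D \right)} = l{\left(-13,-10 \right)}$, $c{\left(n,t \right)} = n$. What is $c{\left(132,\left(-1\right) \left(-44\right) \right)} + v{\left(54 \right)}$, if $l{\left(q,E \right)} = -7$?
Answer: $125$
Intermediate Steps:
$v{\left(D \right)} = -7$
$c{\left(132,\left(-1\right) \left(-44\right) \right)} + v{\left(54 \right)} = 132 - 7 = 125$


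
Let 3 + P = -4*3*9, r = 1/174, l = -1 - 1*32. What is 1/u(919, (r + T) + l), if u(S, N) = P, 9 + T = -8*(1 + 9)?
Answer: -1/111 ≈ -0.0090090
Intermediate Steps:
l = -33 (l = -1 - 32 = -33)
T = -89 (T = -9 - 8*(1 + 9) = -9 - 8*10 = -9 - 80 = -89)
r = 1/174 ≈ 0.0057471
P = -111 (P = -3 - 4*3*9 = -3 - 12*9 = -3 - 108 = -111)
u(S, N) = -111
1/u(919, (r + T) + l) = 1/(-111) = -1/111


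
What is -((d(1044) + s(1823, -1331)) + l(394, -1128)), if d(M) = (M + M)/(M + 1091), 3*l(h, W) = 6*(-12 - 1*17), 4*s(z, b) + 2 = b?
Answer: 3332923/8540 ≈ 390.27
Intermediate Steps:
s(z, b) = -½ + b/4
l(h, W) = -58 (l(h, W) = (6*(-12 - 1*17))/3 = (6*(-12 - 17))/3 = (6*(-29))/3 = (⅓)*(-174) = -58)
d(M) = 2*M/(1091 + M) (d(M) = (2*M)/(1091 + M) = 2*M/(1091 + M))
-((d(1044) + s(1823, -1331)) + l(394, -1128)) = -((2*1044/(1091 + 1044) + (-½ + (¼)*(-1331))) - 58) = -((2*1044/2135 + (-½ - 1331/4)) - 58) = -((2*1044*(1/2135) - 1333/4) - 58) = -((2088/2135 - 1333/4) - 58) = -(-2837603/8540 - 58) = -1*(-3332923/8540) = 3332923/8540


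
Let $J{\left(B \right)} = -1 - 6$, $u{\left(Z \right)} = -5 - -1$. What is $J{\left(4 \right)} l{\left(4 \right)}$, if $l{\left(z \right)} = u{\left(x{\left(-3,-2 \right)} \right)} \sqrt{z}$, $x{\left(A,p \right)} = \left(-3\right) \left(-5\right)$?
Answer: $56$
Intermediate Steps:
$x{\left(A,p \right)} = 15$
$u{\left(Z \right)} = -4$ ($u{\left(Z \right)} = -5 + 1 = -4$)
$l{\left(z \right)} = - 4 \sqrt{z}$
$J{\left(B \right)} = -7$
$J{\left(4 \right)} l{\left(4 \right)} = - 7 \left(- 4 \sqrt{4}\right) = - 7 \left(\left(-4\right) 2\right) = \left(-7\right) \left(-8\right) = 56$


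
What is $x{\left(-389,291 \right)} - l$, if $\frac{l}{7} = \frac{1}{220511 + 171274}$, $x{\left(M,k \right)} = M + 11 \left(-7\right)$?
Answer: $- \frac{182571817}{391785} \approx -466.0$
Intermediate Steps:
$x{\left(M,k \right)} = -77 + M$ ($x{\left(M,k \right)} = M - 77 = -77 + M$)
$l = \frac{7}{391785}$ ($l = \frac{7}{220511 + 171274} = \frac{7}{391785} \approx 1.7867 \cdot 10^{-5}$)
$x{\left(-389,291 \right)} - l = \left(-77 - 389\right) - \frac{7}{391785} = -466 - \frac{7}{391785} = - \frac{182571817}{391785}$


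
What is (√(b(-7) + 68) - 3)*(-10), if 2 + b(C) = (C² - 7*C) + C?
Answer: 30 - 10*√157 ≈ -95.300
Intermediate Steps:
b(C) = -2 + C² - 6*C (b(C) = -2 + ((C² - 7*C) + C) = -2 + (C² - 6*C) = -2 + C² - 6*C)
(√(b(-7) + 68) - 3)*(-10) = (√((-2 + (-7)² - 6*(-7)) + 68) - 3)*(-10) = (√((-2 + 49 + 42) + 68) - 3)*(-10) = (√(89 + 68) - 3)*(-10) = (√157 - 3)*(-10) = (-3 + √157)*(-10) = 30 - 10*√157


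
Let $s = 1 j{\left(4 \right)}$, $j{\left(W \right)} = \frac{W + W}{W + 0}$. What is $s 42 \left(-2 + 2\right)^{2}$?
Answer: $0$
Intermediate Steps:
$j{\left(W \right)} = 2$ ($j{\left(W \right)} = \frac{2 W}{W} = 2$)
$s = 2$ ($s = 1 \cdot 2 = 2$)
$s 42 \left(-2 + 2\right)^{2} = 2 \cdot 42 \left(-2 + 2\right)^{2} = 84 \cdot 0^{2} = 84 \cdot 0 = 0$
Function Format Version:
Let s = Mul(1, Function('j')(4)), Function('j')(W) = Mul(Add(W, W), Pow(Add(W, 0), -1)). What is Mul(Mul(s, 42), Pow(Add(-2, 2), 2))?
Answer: 0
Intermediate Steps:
Function('j')(W) = 2 (Function('j')(W) = Mul(Mul(2, W), Pow(W, -1)) = 2)
s = 2 (s = Mul(1, 2) = 2)
Mul(Mul(s, 42), Pow(Add(-2, 2), 2)) = Mul(Mul(2, 42), Pow(Add(-2, 2), 2)) = Mul(84, Pow(0, 2)) = Mul(84, 0) = 0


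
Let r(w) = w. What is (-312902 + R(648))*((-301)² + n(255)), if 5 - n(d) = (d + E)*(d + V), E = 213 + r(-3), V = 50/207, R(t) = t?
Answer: 605026785194/69 ≈ 8.7685e+9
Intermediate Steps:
V = 50/207 (V = 50*(1/207) = 50/207 ≈ 0.24155)
E = 210 (E = 213 - 3 = 210)
n(d) = 5 - (210 + d)*(50/207 + d) (n(d) = 5 - (d + 210)*(d + 50/207) = 5 - (210 + d)*(50/207 + d))
(-312902 + R(648))*((-301)² + n(255)) = (-312902 + 648)*((-301)² + (-3155/69 - 1*255² - 43520/207*255)) = -312254*(90601 + (-3155/69 - 1*65025 - 3699200/69)) = -312254*(90601 + (-3155/69 - 65025 - 3699200/69)) = -312254*(90601 - 8189080/69) = -312254*(-1937611/69) = 605026785194/69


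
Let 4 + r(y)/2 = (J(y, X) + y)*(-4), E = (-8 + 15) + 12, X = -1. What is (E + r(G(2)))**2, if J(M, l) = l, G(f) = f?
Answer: 9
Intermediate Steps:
E = 19 (E = 7 + 12 = 19)
r(y) = -8*y (r(y) = -8 + 2*((-1 + y)*(-4)) = -8 + 2*(4 - 4*y) = -8 + (8 - 8*y) = -8*y)
(E + r(G(2)))**2 = (19 - 8*2)**2 = (19 - 16)**2 = 3**2 = 9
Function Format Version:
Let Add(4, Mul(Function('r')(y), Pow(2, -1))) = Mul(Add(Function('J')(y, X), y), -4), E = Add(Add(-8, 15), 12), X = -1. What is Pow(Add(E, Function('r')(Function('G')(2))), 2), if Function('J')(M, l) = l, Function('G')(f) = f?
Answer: 9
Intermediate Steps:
E = 19 (E = Add(7, 12) = 19)
Function('r')(y) = Mul(-8, y) (Function('r')(y) = Add(-8, Mul(2, Mul(Add(-1, y), -4))) = Add(-8, Mul(2, Add(4, Mul(-4, y)))) = Add(-8, Add(8, Mul(-8, y))) = Mul(-8, y))
Pow(Add(E, Function('r')(Function('G')(2))), 2) = Pow(Add(19, Mul(-8, 2)), 2) = Pow(Add(19, -16), 2) = Pow(3, 2) = 9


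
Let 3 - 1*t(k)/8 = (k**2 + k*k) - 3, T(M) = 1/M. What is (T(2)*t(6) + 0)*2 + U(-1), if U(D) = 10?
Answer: -518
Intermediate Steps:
t(k) = 48 - 16*k**2 (t(k) = 24 - 8*((k**2 + k*k) - 3) = 24 - 8*((k**2 + k**2) - 3) = 24 - 8*(2*k**2 - 3) = 24 - 8*(-3 + 2*k**2) = 24 + (24 - 16*k**2) = 48 - 16*k**2)
(T(2)*t(6) + 0)*2 + U(-1) = ((48 - 16*6**2)/2 + 0)*2 + 10 = ((48 - 16*36)/2 + 0)*2 + 10 = ((48 - 576)/2 + 0)*2 + 10 = ((1/2)*(-528) + 0)*2 + 10 = (-264 + 0)*2 + 10 = -264*2 + 10 = -528 + 10 = -518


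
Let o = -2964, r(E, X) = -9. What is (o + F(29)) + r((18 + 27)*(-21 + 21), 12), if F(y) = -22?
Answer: -2995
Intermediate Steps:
(o + F(29)) + r((18 + 27)*(-21 + 21), 12) = (-2964 - 22) - 9 = -2986 - 9 = -2995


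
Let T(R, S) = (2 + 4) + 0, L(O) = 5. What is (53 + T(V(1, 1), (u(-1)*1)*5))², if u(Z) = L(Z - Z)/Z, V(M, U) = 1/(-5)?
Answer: 3481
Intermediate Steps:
V(M, U) = -⅕
u(Z) = 5/Z
T(R, S) = 6 (T(R, S) = 6 + 0 = 6)
(53 + T(V(1, 1), (u(-1)*1)*5))² = (53 + 6)² = 59² = 3481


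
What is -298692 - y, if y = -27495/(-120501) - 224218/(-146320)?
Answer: -292582259205281/979539240 ≈ -2.9869e+5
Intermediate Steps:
y = 1724531201/979539240 (y = -27495*(-1/120501) - 224218*(-1/146320) = 3055/13389 + 112109/73160 = 1724531201/979539240 ≈ 1.7606)
-298692 - y = -298692 - 1*1724531201/979539240 = -298692 - 1724531201/979539240 = -292582259205281/979539240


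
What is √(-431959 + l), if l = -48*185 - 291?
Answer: I*√441130 ≈ 664.18*I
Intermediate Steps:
l = -9171 (l = -8880 - 291 = -9171)
√(-431959 + l) = √(-431959 - 9171) = √(-441130) = I*√441130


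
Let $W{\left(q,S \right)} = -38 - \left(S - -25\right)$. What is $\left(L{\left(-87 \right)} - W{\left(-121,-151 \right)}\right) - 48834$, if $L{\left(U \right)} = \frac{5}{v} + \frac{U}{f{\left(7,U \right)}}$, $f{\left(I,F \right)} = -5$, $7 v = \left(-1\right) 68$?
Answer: $- \frac{16627739}{340} \approx -48905.0$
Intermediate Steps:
$v = - \frac{68}{7}$ ($v = \frac{\left(-1\right) 68}{7} = \frac{1}{7} \left(-68\right) = - \frac{68}{7} \approx -9.7143$)
$L{\left(U \right)} = - \frac{35}{68} - \frac{U}{5}$ ($L{\left(U \right)} = \frac{5}{- \frac{68}{7}} + \frac{U}{-5} = 5 \left(- \frac{7}{68}\right) + U \left(- \frac{1}{5}\right) = - \frac{35}{68} - \frac{U}{5}$)
$W{\left(q,S \right)} = -63 - S$ ($W{\left(q,S \right)} = -38 - \left(S + 25\right) = -38 - \left(25 + S\right) = -63 - S$)
$\left(L{\left(-87 \right)} - W{\left(-121,-151 \right)}\right) - 48834 = \left(\left(- \frac{35}{68} - - \frac{87}{5}\right) - \left(-63 - -151\right)\right) - 48834 = \left(\left(- \frac{35}{68} + \frac{87}{5}\right) - \left(-63 + 151\right)\right) - 48834 = \left(\frac{5741}{340} - 88\right) - 48834 = - \frac{24179}{340} - 48834 = - \frac{16627739}{340}$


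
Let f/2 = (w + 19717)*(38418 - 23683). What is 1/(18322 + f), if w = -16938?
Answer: 1/81915452 ≈ 1.2208e-8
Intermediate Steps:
f = 81897130 (f = 2*((-16938 + 19717)*(38418 - 23683)) = 2*(2779*14735) = 2*40948565 = 81897130)
1/(18322 + f) = 1/(18322 + 81897130) = 1/81915452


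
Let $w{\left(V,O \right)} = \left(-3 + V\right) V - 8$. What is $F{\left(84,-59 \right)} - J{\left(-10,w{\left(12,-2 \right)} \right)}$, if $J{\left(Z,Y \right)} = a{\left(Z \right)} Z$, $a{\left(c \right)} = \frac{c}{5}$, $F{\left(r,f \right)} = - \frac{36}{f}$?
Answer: $- \frac{1144}{59} \approx -19.39$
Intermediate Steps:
$a{\left(c \right)} = \frac{c}{5}$ ($a{\left(c \right)} = c \frac{1}{5} = \frac{c}{5}$)
$w{\left(V,O \right)} = -8 + V \left(-3 + V\right)$ ($w{\left(V,O \right)} = V \left(-3 + V\right) - 8 = -8 + V \left(-3 + V\right)$)
$J{\left(Z,Y \right)} = \frac{Z^{2}}{5}$ ($J{\left(Z,Y \right)} = \frac{Z}{5} Z = \frac{Z^{2}}{5}$)
$F{\left(84,-59 \right)} - J{\left(-10,w{\left(12,-2 \right)} \right)} = - \frac{36}{-59} - \frac{\left(-10\right)^{2}}{5} = \left(-36\right) \left(- \frac{1}{59}\right) - \frac{1}{5} \cdot 100 = \frac{36}{59} - 20 = - \frac{1144}{59}$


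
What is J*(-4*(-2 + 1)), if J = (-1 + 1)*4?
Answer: 0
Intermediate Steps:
J = 0 (J = 0*4 = 0)
J*(-4*(-2 + 1)) = 0*(-4*(-2 + 1)) = 0*(-4*(-1)) = 0*4 = 0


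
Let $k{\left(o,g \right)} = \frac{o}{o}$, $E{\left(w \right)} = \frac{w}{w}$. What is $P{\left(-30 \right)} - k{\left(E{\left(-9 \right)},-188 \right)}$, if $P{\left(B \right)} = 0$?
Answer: $-1$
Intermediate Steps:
$E{\left(w \right)} = 1$
$k{\left(o,g \right)} = 1$
$P{\left(-30 \right)} - k{\left(E{\left(-9 \right)},-188 \right)} = 0 - 1 = -1$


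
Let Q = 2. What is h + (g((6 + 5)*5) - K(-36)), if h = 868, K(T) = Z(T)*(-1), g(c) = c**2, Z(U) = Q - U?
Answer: 3931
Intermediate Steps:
Z(U) = 2 - U
K(T) = -2 + T (K(T) = (2 - T)*(-1) = -2 + T)
h + (g((6 + 5)*5) - K(-36)) = 868 + (((6 + 5)*5)**2 - (-2 - 36)) = 868 + ((11*5)**2 - 1*(-38)) = 868 + (55**2 + 38) = 868 + (3025 + 38) = 868 + 3063 = 3931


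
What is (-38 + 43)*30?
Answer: 150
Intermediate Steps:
(-38 + 43)*30 = 5*30 = 150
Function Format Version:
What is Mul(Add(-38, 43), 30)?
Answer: 150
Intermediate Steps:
Mul(Add(-38, 43), 30) = Mul(5, 30) = 150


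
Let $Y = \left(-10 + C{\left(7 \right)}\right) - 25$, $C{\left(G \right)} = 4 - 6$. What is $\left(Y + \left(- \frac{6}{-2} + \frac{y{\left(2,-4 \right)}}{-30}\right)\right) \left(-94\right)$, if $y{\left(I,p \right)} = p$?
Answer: $\frac{47752}{15} \approx 3183.5$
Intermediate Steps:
$C{\left(G \right)} = -2$ ($C{\left(G \right)} = 4 - 6 = -2$)
$Y = -37$ ($Y = \left(-10 - 2\right) - 25 = -12 - 25 = -37$)
$\left(Y + \left(- \frac{6}{-2} + \frac{y{\left(2,-4 \right)}}{-30}\right)\right) \left(-94\right) = \left(-37 - \left(-3 - \frac{2}{15}\right)\right) \left(-94\right) = \left(-37 - - \frac{47}{15}\right) \left(-94\right) = \left(-37 + \left(3 + \frac{2}{15}\right)\right) \left(-94\right) = \left(-37 + \frac{47}{15}\right) \left(-94\right) = \left(- \frac{508}{15}\right) \left(-94\right) = \frac{47752}{15}$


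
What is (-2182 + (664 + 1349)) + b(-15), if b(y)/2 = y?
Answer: -199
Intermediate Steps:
b(y) = 2*y
(-2182 + (664 + 1349)) + b(-15) = (-2182 + (664 + 1349)) + 2*(-15) = (-2182 + 2013) - 30 = -169 - 30 = -199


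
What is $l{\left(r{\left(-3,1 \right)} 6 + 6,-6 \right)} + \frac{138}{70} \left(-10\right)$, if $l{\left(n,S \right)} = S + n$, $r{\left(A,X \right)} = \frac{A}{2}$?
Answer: $- \frac{201}{7} \approx -28.714$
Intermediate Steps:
$r{\left(A,X \right)} = \frac{A}{2}$ ($r{\left(A,X \right)} = A \frac{1}{2} = \frac{A}{2}$)
$l{\left(r{\left(-3,1 \right)} 6 + 6,-6 \right)} + \frac{138}{70} \left(-10\right) = \left(-6 + \left(\frac{1}{2} \left(-3\right) 6 + 6\right)\right) + \frac{138}{70} \left(-10\right) = \left(-6 + \left(\left(- \frac{3}{2}\right) 6 + 6\right)\right) + 138 \cdot \frac{1}{70} \left(-10\right) = \left(-6 + \left(-9 + 6\right)\right) + \frac{69}{35} \left(-10\right) = \left(-6 - 3\right) - \frac{138}{7} = -9 - \frac{138}{7} = - \frac{201}{7}$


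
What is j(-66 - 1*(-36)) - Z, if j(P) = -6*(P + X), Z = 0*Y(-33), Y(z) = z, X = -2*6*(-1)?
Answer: 108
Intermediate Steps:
X = 12 (X = -12*(-1) = 12)
Z = 0 (Z = 0*(-33) = 0)
j(P) = -72 - 6*P (j(P) = -6*(P + 12) = -6*(12 + P) = -72 - 6*P)
j(-66 - 1*(-36)) - Z = (-72 - 6*(-66 - 1*(-36))) - 1*0 = (-72 - 6*(-66 + 36)) + 0 = (-72 - 6*(-30)) + 0 = (-72 + 180) + 0 = 108 + 0 = 108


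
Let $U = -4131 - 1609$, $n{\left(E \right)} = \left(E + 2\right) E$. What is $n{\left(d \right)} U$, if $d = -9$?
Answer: $-361620$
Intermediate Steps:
$n{\left(E \right)} = E \left(2 + E\right)$ ($n{\left(E \right)} = \left(2 + E\right) E = E \left(2 + E\right)$)
$U = -5740$
$n{\left(d \right)} U = - 9 \left(2 - 9\right) \left(-5740\right) = \left(-9\right) \left(-7\right) \left(-5740\right) = 63 \left(-5740\right) = -361620$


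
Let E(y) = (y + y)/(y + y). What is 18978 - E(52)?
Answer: 18977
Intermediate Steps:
E(y) = 1 (E(y) = (2*y)/((2*y)) = (2*y)*(1/(2*y)) = 1)
18978 - E(52) = 18978 - 1*1 = 18978 - 1 = 18977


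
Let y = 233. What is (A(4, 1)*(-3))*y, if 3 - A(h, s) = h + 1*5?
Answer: 4194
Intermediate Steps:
A(h, s) = -2 - h (A(h, s) = 3 - (h + 1*5) = 3 - (h + 5) = 3 - (5 + h) = 3 + (-5 - h) = -2 - h)
(A(4, 1)*(-3))*y = ((-2 - 1*4)*(-3))*233 = ((-2 - 4)*(-3))*233 = -6*(-3)*233 = 18*233 = 4194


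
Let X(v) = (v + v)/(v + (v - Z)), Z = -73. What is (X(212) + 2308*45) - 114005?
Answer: -5041641/497 ≈ -10144.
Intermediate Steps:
X(v) = 2*v/(73 + 2*v) (X(v) = (v + v)/(v + (v - 1*(-73))) = (2*v)/(v + (v + 73)) = (2*v)/(v + (73 + v)) = (2*v)/(73 + 2*v) = 2*v/(73 + 2*v))
(X(212) + 2308*45) - 114005 = (2*212/(73 + 2*212) + 2308*45) - 114005 = (2*212/(73 + 424) + 103860) - 114005 = (2*212/497 + 103860) - 114005 = (2*212*(1/497) + 103860) - 114005 = (424/497 + 103860) - 114005 = 51618844/497 - 114005 = -5041641/497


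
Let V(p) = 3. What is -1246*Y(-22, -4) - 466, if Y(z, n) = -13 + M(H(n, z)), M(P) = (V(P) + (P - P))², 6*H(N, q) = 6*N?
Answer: 4518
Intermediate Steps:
H(N, q) = N (H(N, q) = (6*N)/6 = N)
M(P) = 9 (M(P) = (3 + (P - P))² = (3 + 0)² = 3² = 9)
Y(z, n) = -4 (Y(z, n) = -13 + 9 = -4)
-1246*Y(-22, -4) - 466 = -1246*(-4) - 466 = 4984 - 466 = 4518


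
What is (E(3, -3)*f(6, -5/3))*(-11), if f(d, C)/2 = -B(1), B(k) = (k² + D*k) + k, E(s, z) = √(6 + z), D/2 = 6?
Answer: 308*√3 ≈ 533.47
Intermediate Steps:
D = 12 (D = 2*6 = 12)
B(k) = k² + 13*k (B(k) = (k² + 12*k) + k = k² + 13*k)
f(d, C) = -28 (f(d, C) = 2*(-(13 + 1)) = 2*(-14) = -28)
(E(3, -3)*f(6, -5/3))*(-11) = (√(6 - 3)*(-28))*(-11) = (√3*(-28))*(-11) = -28*√3*(-11) = 308*√3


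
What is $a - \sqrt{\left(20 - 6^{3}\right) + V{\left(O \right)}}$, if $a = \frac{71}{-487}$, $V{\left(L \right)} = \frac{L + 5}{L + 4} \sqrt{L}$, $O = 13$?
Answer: $- \frac{71}{487} - \frac{i \sqrt{56644 - 306 \sqrt{13}}}{17} \approx -0.14579 - 13.863 i$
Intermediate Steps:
$V{\left(L \right)} = \frac{\sqrt{L} \left(5 + L\right)}{4 + L}$ ($V{\left(L \right)} = \frac{5 + L}{4 + L} \sqrt{L} = \frac{\sqrt{L} \left(5 + L\right)}{4 + L}$)
$a = - \frac{71}{487}$ ($a = 71 \left(- \frac{1}{487}\right) = - \frac{71}{487} \approx -0.14579$)
$a - \sqrt{\left(20 - 6^{3}\right) + V{\left(O \right)}} = - \frac{71}{487} - \sqrt{\left(20 - 6^{3}\right) + \frac{\sqrt{13} \left(5 + 13\right)}{4 + 13}} = - \frac{71}{487} - \sqrt{\left(20 - 216\right) + \sqrt{13} \cdot \frac{1}{17} \cdot 18} = - \frac{71}{487} - \sqrt{-196 + \frac{18 \sqrt{13}}{17}}$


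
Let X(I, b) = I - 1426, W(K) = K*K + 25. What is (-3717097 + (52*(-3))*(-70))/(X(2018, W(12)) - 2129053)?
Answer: 3706177/2128461 ≈ 1.7412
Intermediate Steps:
W(K) = 25 + K² (W(K) = K² + 25 = 25 + K²)
X(I, b) = -1426 + I
(-3717097 + (52*(-3))*(-70))/(X(2018, W(12)) - 2129053) = (-3717097 + (52*(-3))*(-70))/((-1426 + 2018) - 2129053) = (-3717097 - 156*(-70))/(592 - 2129053) = (-3717097 + 10920)/(-2128461) = -3706177*(-1/2128461) = 3706177/2128461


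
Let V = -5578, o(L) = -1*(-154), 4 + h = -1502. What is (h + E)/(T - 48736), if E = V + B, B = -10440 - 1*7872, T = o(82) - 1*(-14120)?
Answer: 12698/17231 ≈ 0.73693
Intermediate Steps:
h = -1506 (h = -4 - 1502 = -1506)
o(L) = 154
T = 14274 (T = 154 - 1*(-14120) = 154 + 14120 = 14274)
B = -18312 (B = -10440 - 7872 = -18312)
E = -23890 (E = -5578 - 18312 = -23890)
(h + E)/(T - 48736) = (-1506 - 23890)/(14274 - 48736) = -25396/(-34462) = -25396*(-1/34462) = 12698/17231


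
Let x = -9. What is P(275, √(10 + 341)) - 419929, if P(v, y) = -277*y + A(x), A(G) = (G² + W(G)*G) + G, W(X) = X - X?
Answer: -419857 - 831*√39 ≈ -4.2505e+5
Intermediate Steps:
W(X) = 0
A(G) = G + G² (A(G) = (G² + 0*G) + G = (G² + 0) + G = G² + G = G + G²)
P(v, y) = 72 - 277*y (P(v, y) = -277*y - 9*(1 - 9) = -277*y - 9*(-8) = -277*y + 72 = 72 - 277*y)
P(275, √(10 + 341)) - 419929 = (72 - 277*√(10 + 341)) - 419929 = (72 - 831*√39) - 419929 = -419857 - 831*√39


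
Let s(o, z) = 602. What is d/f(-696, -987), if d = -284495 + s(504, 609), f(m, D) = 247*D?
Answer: 94631/81263 ≈ 1.1645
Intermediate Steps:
d = -283893 (d = -284495 + 602 = -283893)
d/f(-696, -987) = -283893/(247*(-987)) = -283893/(-243789) = -283893*(-1/243789) = 94631/81263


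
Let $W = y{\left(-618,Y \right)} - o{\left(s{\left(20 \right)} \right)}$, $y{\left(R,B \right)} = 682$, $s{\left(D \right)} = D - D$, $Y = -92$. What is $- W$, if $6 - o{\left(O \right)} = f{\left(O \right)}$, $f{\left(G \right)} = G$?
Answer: $-676$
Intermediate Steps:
$s{\left(D \right)} = 0$
$o{\left(O \right)} = 6 - O$
$W = 676$ ($W = 682 - \left(6 - 0\right) = 682 - \left(6 + 0\right) = 682 - 6 = 676$)
$- W = \left(-1\right) 676 = -676$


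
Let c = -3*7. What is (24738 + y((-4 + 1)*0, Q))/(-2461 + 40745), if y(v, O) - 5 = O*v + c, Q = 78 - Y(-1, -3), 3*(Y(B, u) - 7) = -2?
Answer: 12361/19142 ≈ 0.64575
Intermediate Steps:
c = -21
Y(B, u) = 19/3 (Y(B, u) = 7 + (1/3)*(-2) = 7 - 2/3 = 19/3)
Q = 215/3 (Q = 78 - 1*19/3 = 78 - 19/3 = 215/3 ≈ 71.667)
y(v, O) = -16 + O*v (y(v, O) = 5 + (O*v - 21) = 5 + (-21 + O*v) = -16 + O*v)
(24738 + y((-4 + 1)*0, Q))/(-2461 + 40745) = (24738 + (-16 + 215*((-4 + 1)*0)/3))/(-2461 + 40745) = (24738 + (-16 + 215*(-3*0)/3))/38284 = (24738 + (-16 + (215/3)*0))*(1/38284) = (24738 + (-16 + 0))*(1/38284) = (24738 - 16)*(1/38284) = 24722*(1/38284) = 12361/19142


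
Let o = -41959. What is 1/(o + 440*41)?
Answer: -1/23919 ≈ -4.1808e-5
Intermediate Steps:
1/(o + 440*41) = 1/(-41959 + 440*41) = 1/(-41959 + 18040) = 1/(-23919) = -1/23919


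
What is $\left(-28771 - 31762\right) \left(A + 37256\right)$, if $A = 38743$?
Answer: $-4600447467$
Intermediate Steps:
$\left(-28771 - 31762\right) \left(A + 37256\right) = \left(-28771 - 31762\right) \left(38743 + 37256\right) = \left(-60533\right) 75999 = -4600447467$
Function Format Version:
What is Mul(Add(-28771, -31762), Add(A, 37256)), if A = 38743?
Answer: -4600447467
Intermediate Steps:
Mul(Add(-28771, -31762), Add(A, 37256)) = Mul(Add(-28771, -31762), Add(38743, 37256)) = Mul(-60533, 75999) = -4600447467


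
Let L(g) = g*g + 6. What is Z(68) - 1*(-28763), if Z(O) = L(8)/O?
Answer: 977977/34 ≈ 28764.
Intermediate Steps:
L(g) = 6 + g² (L(g) = g² + 6 = 6 + g²)
Z(O) = 70/O (Z(O) = (6 + 8²)/O = (6 + 64)/O = 70/O)
Z(68) - 1*(-28763) = 70/68 - 1*(-28763) = 70*(1/68) + 28763 = 35/34 + 28763 = 977977/34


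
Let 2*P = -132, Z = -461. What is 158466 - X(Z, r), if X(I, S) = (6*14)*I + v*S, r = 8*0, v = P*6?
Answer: 197190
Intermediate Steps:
P = -66 (P = (½)*(-132) = -66)
v = -396 (v = -66*6 = -396)
r = 0
X(I, S) = -396*S + 84*I (X(I, S) = (6*14)*I - 396*S = 84*I - 396*S = -396*S + 84*I)
158466 - X(Z, r) = 158466 - (-396*0 + 84*(-461)) = 158466 - (0 - 38724) = 158466 - 1*(-38724) = 158466 + 38724 = 197190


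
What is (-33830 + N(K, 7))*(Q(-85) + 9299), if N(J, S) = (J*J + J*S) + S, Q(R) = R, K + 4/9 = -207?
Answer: 5790123670/81 ≈ 7.1483e+7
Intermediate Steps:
K = -1867/9 (K = -4/9 - 207 = -1867/9 ≈ -207.44)
N(J, S) = S + J² + J*S (N(J, S) = (J² + J*S) + S = S + J² + J*S)
(-33830 + N(K, 7))*(Q(-85) + 9299) = (-33830 + (7 + (-1867/9)² - 1867/9*7))*(-85 + 9299) = (-33830 + (7 + 3485689/81 - 13069/9))*9214 = (-33830 + 3368635/81)*9214 = (628405/81)*9214 = 5790123670/81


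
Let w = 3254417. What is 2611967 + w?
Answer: 5866384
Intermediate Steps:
2611967 + w = 2611967 + 3254417 = 5866384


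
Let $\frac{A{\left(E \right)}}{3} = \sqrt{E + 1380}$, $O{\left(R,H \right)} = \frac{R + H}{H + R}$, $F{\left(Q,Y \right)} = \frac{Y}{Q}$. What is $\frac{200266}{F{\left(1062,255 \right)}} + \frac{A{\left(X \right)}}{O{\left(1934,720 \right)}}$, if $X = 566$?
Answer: $\frac{70894164}{85} + 3 \sqrt{1946} \approx 8.3418 \cdot 10^{5}$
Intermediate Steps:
$O{\left(R,H \right)} = 1$ ($O{\left(R,H \right)} = \frac{H + R}{H + R} = 1$)
$A{\left(E \right)} = 3 \sqrt{1380 + E}$ ($A{\left(E \right)} = 3 \sqrt{E + 1380} = 3 \sqrt{1380 + E}$)
$\frac{200266}{F{\left(1062,255 \right)}} + \frac{A{\left(X \right)}}{O{\left(1934,720 \right)}} = \frac{200266}{255 \cdot \frac{1}{1062}} + \frac{3 \sqrt{1380 + 566}}{1} = \frac{200266}{255 \cdot \frac{1}{1062}} + 3 \sqrt{1946} \cdot 1 = \frac{200266}{\frac{85}{354}} + 3 \sqrt{1946} = 200266 \cdot \frac{354}{85} + 3 \sqrt{1946} = \frac{70894164}{85} + 3 \sqrt{1946}$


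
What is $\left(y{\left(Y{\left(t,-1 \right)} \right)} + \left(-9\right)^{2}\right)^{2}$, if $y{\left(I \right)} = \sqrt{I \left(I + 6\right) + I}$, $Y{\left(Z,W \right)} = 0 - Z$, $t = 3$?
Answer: $6549 + 324 i \sqrt{3} \approx 6549.0 + 561.18 i$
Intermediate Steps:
$Y{\left(Z,W \right)} = - Z$
$y{\left(I \right)} = \sqrt{I + I \left(6 + I\right)}$ ($y{\left(I \right)} = \sqrt{I \left(6 + I\right) + I} = \sqrt{I + I \left(6 + I\right)}$)
$\left(y{\left(Y{\left(t,-1 \right)} \right)} + \left(-9\right)^{2}\right)^{2} = \left(\sqrt{\left(-1\right) 3 \left(7 - 3\right)} + \left(-9\right)^{2}\right)^{2} = \left(\sqrt{- 3 \left(7 - 3\right)} + 81\right)^{2} = \left(\sqrt{\left(-3\right) 4} + 81\right)^{2} = \left(\sqrt{-12} + 81\right)^{2} = \left(2 i \sqrt{3} + 81\right)^{2} = \left(81 + 2 i \sqrt{3}\right)^{2}$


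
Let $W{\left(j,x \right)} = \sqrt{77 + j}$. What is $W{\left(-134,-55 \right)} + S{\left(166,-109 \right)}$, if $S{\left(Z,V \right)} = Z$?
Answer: $166 + i \sqrt{57} \approx 166.0 + 7.5498 i$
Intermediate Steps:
$W{\left(-134,-55 \right)} + S{\left(166,-109 \right)} = \sqrt{77 - 134} + 166 = \sqrt{-57} + 166 = i \sqrt{57} + 166 = 166 + i \sqrt{57}$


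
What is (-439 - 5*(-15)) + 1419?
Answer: 1055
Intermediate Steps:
(-439 - 5*(-15)) + 1419 = (-439 + 75) + 1419 = -364 + 1419 = 1055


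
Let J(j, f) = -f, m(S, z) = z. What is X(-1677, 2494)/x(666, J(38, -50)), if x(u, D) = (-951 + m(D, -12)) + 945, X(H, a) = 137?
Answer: -137/18 ≈ -7.6111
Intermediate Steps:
x(u, D) = -18 (x(u, D) = (-951 - 12) + 945 = -963 + 945 = -18)
X(-1677, 2494)/x(666, J(38, -50)) = 137/(-18) = 137*(-1/18) = -137/18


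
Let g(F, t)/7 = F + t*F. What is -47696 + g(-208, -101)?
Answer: 97904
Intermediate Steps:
g(F, t) = 7*F + 7*F*t (g(F, t) = 7*(F + t*F) = 7*(F + F*t) = 7*F + 7*F*t)
-47696 + g(-208, -101) = -47696 + 7*(-208)*(1 - 101) = -47696 + 7*(-208)*(-100) = -47696 + 145600 = 97904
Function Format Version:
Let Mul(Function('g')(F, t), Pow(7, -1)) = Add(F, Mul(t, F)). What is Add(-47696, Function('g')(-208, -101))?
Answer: 97904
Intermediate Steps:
Function('g')(F, t) = Add(Mul(7, F), Mul(7, F, t)) (Function('g')(F, t) = Mul(7, Add(F, Mul(t, F))) = Mul(7, Add(F, Mul(F, t))) = Add(Mul(7, F), Mul(7, F, t)))
Add(-47696, Function('g')(-208, -101)) = Add(-47696, Mul(7, -208, Add(1, -101))) = Add(-47696, Mul(7, -208, -100)) = Add(-47696, 145600) = 97904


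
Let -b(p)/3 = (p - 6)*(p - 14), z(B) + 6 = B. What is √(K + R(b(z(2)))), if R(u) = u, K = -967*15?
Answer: I*√15045 ≈ 122.66*I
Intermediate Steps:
z(B) = -6 + B
b(p) = -3*(-14 + p)*(-6 + p) (b(p) = -3*(p - 6)*(p - 14) = -3*(-6 + p)*(-14 + p) = -3*(-14 + p)*(-6 + p))
K = -14505
√(K + R(b(z(2)))) = √(-14505 + (-252 - 3*(-6 + 2)² + 60*(-6 + 2))) = √(-14505 + (-252 - 3*(-4)² + 60*(-4))) = √(-14505 + (-252 - 3*16 - 240)) = √(-14505 + (-252 - 48 - 240)) = √(-14505 - 540) = √(-15045) = I*√15045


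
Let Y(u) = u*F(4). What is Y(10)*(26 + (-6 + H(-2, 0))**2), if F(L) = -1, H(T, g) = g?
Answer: -620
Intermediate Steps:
Y(u) = -u (Y(u) = u*(-1) = -u)
Y(10)*(26 + (-6 + H(-2, 0))**2) = (-1*10)*(26 + (-6 + 0)**2) = -10*(26 + (-6)**2) = -10*(26 + 36) = -10*62 = -620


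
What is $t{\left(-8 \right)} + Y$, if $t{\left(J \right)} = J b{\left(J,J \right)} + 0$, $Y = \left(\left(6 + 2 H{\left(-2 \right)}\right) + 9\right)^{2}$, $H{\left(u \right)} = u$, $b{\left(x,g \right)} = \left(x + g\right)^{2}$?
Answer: $-1927$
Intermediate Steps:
$b{\left(x,g \right)} = \left(g + x\right)^{2}$
$Y = 121$ ($Y = \left(\left(6 + 2 \left(-2\right)\right) + 9\right)^{2} = \left(\left(6 - 4\right) + 9\right)^{2} = \left(2 + 9\right)^{2} = 11^{2} = 121$)
$t{\left(J \right)} = 4 J^{3}$ ($t{\left(J \right)} = J \left(J + J\right)^{2} + 0 = J \left(2 J\right)^{2} + 0 = J 4 J^{2} + 0 = 4 J^{3} + 0 = 4 J^{3}$)
$t{\left(-8 \right)} + Y = 4 \left(-8\right)^{3} + 121 = 4 \left(-512\right) + 121 = -2048 + 121 = -1927$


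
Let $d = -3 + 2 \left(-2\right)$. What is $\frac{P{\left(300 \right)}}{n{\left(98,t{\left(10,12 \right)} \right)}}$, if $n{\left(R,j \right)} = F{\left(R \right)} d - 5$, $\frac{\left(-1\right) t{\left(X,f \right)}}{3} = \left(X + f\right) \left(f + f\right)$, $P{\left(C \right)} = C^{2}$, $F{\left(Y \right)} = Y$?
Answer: $- \frac{90000}{691} \approx -130.25$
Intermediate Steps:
$d = -7$ ($d = -3 - 4 = -7$)
$t{\left(X,f \right)} = - 6 f \left(X + f\right)$ ($t{\left(X,f \right)} = - 3 \left(X + f\right) \left(f + f\right) = - 3 \left(X + f\right) 2 f = - 3 \cdot 2 f \left(X + f\right) = - 6 f \left(X + f\right)$)
$n{\left(R,j \right)} = -5 - 7 R$ ($n{\left(R,j \right)} = R \left(-7\right) - 5 = - 7 R - 5 = -5 - 7 R$)
$\frac{P{\left(300 \right)}}{n{\left(98,t{\left(10,12 \right)} \right)}} = \frac{300^{2}}{-5 - 686} = \frac{90000}{-5 - 686} = \frac{90000}{-691} = 90000 \left(- \frac{1}{691}\right) = - \frac{90000}{691}$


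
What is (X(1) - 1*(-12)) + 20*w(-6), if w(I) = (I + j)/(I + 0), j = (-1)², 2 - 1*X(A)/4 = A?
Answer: 98/3 ≈ 32.667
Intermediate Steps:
X(A) = 8 - 4*A
j = 1
w(I) = (1 + I)/I (w(I) = (I + 1)/(I + 0) = (1 + I)/I)
(X(1) - 1*(-12)) + 20*w(-6) = ((8 - 4*1) - 1*(-12)) + 20*((1 - 6)/(-6)) = ((8 - 4) + 12) + 20*(-⅙*(-5)) = (4 + 12) + 20*(⅚) = 16 + 50/3 = 98/3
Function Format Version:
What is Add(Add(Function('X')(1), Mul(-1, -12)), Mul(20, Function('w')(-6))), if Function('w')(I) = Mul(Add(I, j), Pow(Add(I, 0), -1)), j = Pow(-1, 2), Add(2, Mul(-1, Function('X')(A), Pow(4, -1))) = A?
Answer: Rational(98, 3) ≈ 32.667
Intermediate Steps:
Function('X')(A) = Add(8, Mul(-4, A))
j = 1
Function('w')(I) = Mul(Pow(I, -1), Add(1, I)) (Function('w')(I) = Mul(Add(I, 1), Pow(Add(I, 0), -1)) = Mul(Add(1, I), Pow(I, -1)) = Mul(Pow(I, -1), Add(1, I)))
Add(Add(Function('X')(1), Mul(-1, -12)), Mul(20, Function('w')(-6))) = Add(Add(Add(8, Mul(-4, 1)), Mul(-1, -12)), Mul(20, Mul(Pow(-6, -1), Add(1, -6)))) = Add(Add(Add(8, -4), 12), Mul(20, Mul(Rational(-1, 6), -5))) = Add(Add(4, 12), Mul(20, Rational(5, 6))) = Add(16, Rational(50, 3)) = Rational(98, 3)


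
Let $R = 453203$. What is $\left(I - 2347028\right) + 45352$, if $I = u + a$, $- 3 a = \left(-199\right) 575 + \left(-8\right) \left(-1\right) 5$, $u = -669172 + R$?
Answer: $- \frac{7438550}{3} \approx -2.4795 \cdot 10^{6}$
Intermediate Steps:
$u = -215969$ ($u = -669172 + 453203 = -215969$)
$a = \frac{114385}{3}$ ($a = - \frac{\left(-199\right) 575 + \left(-8\right) \left(-1\right) 5}{3} = - \frac{-114425 + 8 \cdot 5}{3} = - \frac{-114425 + 40}{3} = \left(- \frac{1}{3}\right) \left(-114385\right) = \frac{114385}{3} \approx 38128.0$)
$I = - \frac{533522}{3}$ ($I = -215969 + \frac{114385}{3} = - \frac{533522}{3} \approx -1.7784 \cdot 10^{5}$)
$\left(I - 2347028\right) + 45352 = \left(- \frac{533522}{3} - 2347028\right) + 45352 = - \frac{7574606}{3} + 45352 = - \frac{7438550}{3}$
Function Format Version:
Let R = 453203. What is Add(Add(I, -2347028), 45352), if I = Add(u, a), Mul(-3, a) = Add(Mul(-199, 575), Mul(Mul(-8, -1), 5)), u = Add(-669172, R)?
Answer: Rational(-7438550, 3) ≈ -2.4795e+6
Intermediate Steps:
u = -215969 (u = Add(-669172, 453203) = -215969)
a = Rational(114385, 3) (a = Mul(Rational(-1, 3), Add(Mul(-199, 575), Mul(Mul(-8, -1), 5))) = Mul(Rational(-1, 3), Add(-114425, Mul(8, 5))) = Mul(Rational(-1, 3), Add(-114425, 40)) = Mul(Rational(-1, 3), -114385) = Rational(114385, 3) ≈ 38128.)
I = Rational(-533522, 3) (I = Add(-215969, Rational(114385, 3)) = Rational(-533522, 3) ≈ -1.7784e+5)
Add(Add(I, -2347028), 45352) = Add(Add(Rational(-533522, 3), -2347028), 45352) = Add(Rational(-7574606, 3), 45352) = Rational(-7438550, 3)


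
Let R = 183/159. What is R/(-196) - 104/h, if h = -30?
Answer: 539261/155820 ≈ 3.4608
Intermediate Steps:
R = 61/53 (R = 183*(1/159) = 61/53 ≈ 1.1509)
R/(-196) - 104/h = (61/53)/(-196) - 104/(-30) = (61/53)*(-1/196) - 104*(-1/30) = -61/10388 + 52/15 = 539261/155820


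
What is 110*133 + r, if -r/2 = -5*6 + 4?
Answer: 14682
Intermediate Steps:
r = 52 (r = -2*(-5*6 + 4) = -2*(-30 + 4) = -2*(-26) = 52)
110*133 + r = 110*133 + 52 = 14630 + 52 = 14682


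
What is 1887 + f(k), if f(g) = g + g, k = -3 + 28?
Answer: 1937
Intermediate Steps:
k = 25
f(g) = 2*g
1887 + f(k) = 1887 + 2*25 = 1887 + 50 = 1937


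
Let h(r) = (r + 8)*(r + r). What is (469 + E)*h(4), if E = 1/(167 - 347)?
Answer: 675352/15 ≈ 45023.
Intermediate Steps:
E = -1/180 (E = 1/(-180) = -1/180 ≈ -0.0055556)
h(r) = 2*r*(8 + r) (h(r) = (8 + r)*(2*r) = 2*r*(8 + r))
(469 + E)*h(4) = (469 - 1/180)*(2*4*(8 + 4)) = 84419*(2*4*12)/180 = (84419/180)*96 = 675352/15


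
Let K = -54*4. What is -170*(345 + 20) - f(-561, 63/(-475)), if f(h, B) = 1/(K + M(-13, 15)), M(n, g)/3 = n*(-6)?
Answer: -1116901/18 ≈ -62050.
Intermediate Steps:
M(n, g) = -18*n (M(n, g) = 3*(n*(-6)) = 3*(-6*n) = -18*n)
K = -216
f(h, B) = 1/18 (f(h, B) = 1/(-216 - 18*(-13)) = 1/(-216 + 234) = 1/18)
-170*(345 + 20) - f(-561, 63/(-475)) = -170*(345 + 20) - 1*1/18 = -170*365 - 1/18 = -62050 - 1/18 = -1116901/18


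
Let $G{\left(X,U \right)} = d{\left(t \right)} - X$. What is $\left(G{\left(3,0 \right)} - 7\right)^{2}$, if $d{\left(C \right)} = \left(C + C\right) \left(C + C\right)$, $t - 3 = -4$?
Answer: $36$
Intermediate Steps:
$t = -1$ ($t = 3 - 4 = -1$)
$d{\left(C \right)} = 4 C^{2}$ ($d{\left(C \right)} = 2 C 2 C = 4 C^{2}$)
$G{\left(X,U \right)} = 4 - X$ ($G{\left(X,U \right)} = 4 \left(-1\right)^{2} - X = 4 \cdot 1 - X = 4 - X$)
$\left(G{\left(3,0 \right)} - 7\right)^{2} = \left(\left(4 - 3\right) - 7\right)^{2} = \left(\left(4 - 3\right) + \left(-24 + 17\right)\right)^{2} = \left(1 - 7\right)^{2} = \left(-6\right)^{2} = 36$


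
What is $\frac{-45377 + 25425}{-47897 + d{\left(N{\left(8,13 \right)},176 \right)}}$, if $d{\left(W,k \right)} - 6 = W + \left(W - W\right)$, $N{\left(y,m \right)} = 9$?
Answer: $\frac{9976}{23941} \approx 0.41669$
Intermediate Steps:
$d{\left(W,k \right)} = 6 + W$ ($d{\left(W,k \right)} = 6 + \left(W + \left(W - W\right)\right) = 6 + \left(W + 0\right) = 6 + W$)
$\frac{-45377 + 25425}{-47897 + d{\left(N{\left(8,13 \right)},176 \right)}} = \frac{-45377 + 25425}{-47897 + \left(6 + 9\right)} = - \frac{19952}{-47897 + 15} = - \frac{19952}{-47882} = \left(-19952\right) \left(- \frac{1}{47882}\right) = \frac{9976}{23941}$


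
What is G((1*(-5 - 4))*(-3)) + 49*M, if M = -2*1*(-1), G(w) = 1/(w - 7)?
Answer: 1961/20 ≈ 98.050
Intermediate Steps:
G(w) = 1/(-7 + w)
M = 2 (M = -2*(-1) = 2)
G((1*(-5 - 4))*(-3)) + 49*M = 1/(-7 + (1*(-5 - 4))*(-3)) + 49*2 = 1/(-7 + (1*(-9))*(-3)) + 98 = 1/(-7 - 9*(-3)) + 98 = 1/(-7 + 27) + 98 = 1/20 + 98 = 1961/20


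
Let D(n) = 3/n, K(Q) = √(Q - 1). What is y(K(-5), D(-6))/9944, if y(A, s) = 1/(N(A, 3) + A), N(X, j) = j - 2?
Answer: 1/69608 - I*√6/69608 ≈ 1.4366e-5 - 3.519e-5*I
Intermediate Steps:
K(Q) = √(-1 + Q)
N(X, j) = -2 + j
y(A, s) = 1/(1 + A) (y(A, s) = 1/((-2 + 3) + A) = 1/(1 + A))
y(K(-5), D(-6))/9944 = 1/((1 + √(-1 - 5))*9944) = (1/9944)/(1 + √(-6)) = (1/9944)/(1 + I*√6) = 1/(9944*(1 + I*√6))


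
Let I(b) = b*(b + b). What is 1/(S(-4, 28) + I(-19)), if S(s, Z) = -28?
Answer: 1/694 ≈ 0.0014409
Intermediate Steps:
I(b) = 2*b² (I(b) = b*(2*b) = 2*b²)
1/(S(-4, 28) + I(-19)) = 1/(-28 + 2*(-19)²) = 1/(-28 + 2*361) = 1/(-28 + 722) = 1/694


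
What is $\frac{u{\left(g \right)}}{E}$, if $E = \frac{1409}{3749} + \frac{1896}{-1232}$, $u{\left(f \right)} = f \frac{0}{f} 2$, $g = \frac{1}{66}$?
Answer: $0$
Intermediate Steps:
$g = \frac{1}{66} \approx 0.015152$
$u{\left(f \right)} = 0$ ($u{\left(f \right)} = f 0 \cdot 2 = 0 \cdot 2 = 0$)
$E = - \frac{671527}{577346}$ ($E = 1409 \cdot \frac{1}{3749} + 1896 \left(- \frac{1}{1232}\right) = \frac{1409}{3749} - \frac{237}{154} = - \frac{671527}{577346} \approx -1.1631$)
$\frac{u{\left(g \right)}}{E} = \frac{0}{- \frac{671527}{577346}} = 0 \left(- \frac{577346}{671527}\right) = 0$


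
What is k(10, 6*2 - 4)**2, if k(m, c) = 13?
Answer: 169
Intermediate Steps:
k(10, 6*2 - 4)**2 = 13**2 = 169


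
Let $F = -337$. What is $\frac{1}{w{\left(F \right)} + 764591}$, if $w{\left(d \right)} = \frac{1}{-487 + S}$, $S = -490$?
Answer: $\frac{977}{747005406} \approx 1.3079 \cdot 10^{-6}$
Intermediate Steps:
$w{\left(d \right)} = - \frac{1}{977}$ ($w{\left(d \right)} = \frac{1}{-487 - 490} = \frac{1}{-977} = - \frac{1}{977}$)
$\frac{1}{w{\left(F \right)} + 764591} = \frac{1}{- \frac{1}{977} + 764591} = \frac{1}{\frac{747005406}{977}} = \frac{977}{747005406}$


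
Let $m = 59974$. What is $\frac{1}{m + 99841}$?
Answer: $\frac{1}{159815} \approx 6.2572 \cdot 10^{-6}$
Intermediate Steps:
$\frac{1}{m + 99841} = \frac{1}{59974 + 99841} = \frac{1}{159815}$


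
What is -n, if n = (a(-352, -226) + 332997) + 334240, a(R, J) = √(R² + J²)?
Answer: -667237 - 2*√43745 ≈ -6.6766e+5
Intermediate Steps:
a(R, J) = √(J² + R²)
n = 667237 + 2*√43745 (n = (√((-226)² + (-352)²) + 332997) + 334240 = (√(51076 + 123904) + 332997) + 334240 = (√174980 + 332997) + 334240 = (2*√43745 + 332997) + 334240 = (332997 + 2*√43745) + 334240 = 667237 + 2*√43745 ≈ 6.6766e+5)
-n = -(667237 + 2*√43745) = -667237 - 2*√43745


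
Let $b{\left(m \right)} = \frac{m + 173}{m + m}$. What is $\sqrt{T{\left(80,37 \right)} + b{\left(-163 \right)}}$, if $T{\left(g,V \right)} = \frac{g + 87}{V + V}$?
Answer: $\frac{\sqrt{323876762}}{12062} \approx 1.492$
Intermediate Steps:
$T{\left(g,V \right)} = \frac{87 + g}{2 V}$
$b{\left(m \right)} = \frac{173 + m}{2 m}$
$\sqrt{T{\left(80,37 \right)} + b{\left(-163 \right)}} = \sqrt{\frac{87 + 80}{2 \cdot 37} + \frac{173 - 163}{2 \left(-163\right)}} = \sqrt{\frac{1}{2} \cdot \frac{1}{37} \cdot 167 + \frac{1}{2} \left(- \frac{1}{163}\right) 10} = \sqrt{\frac{167}{74} - \frac{5}{163}} = \sqrt{\frac{26851}{12062}} = \frac{\sqrt{323876762}}{12062}$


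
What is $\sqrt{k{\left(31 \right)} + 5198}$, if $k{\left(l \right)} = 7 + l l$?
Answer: $\sqrt{6166} \approx 78.524$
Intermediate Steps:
$k{\left(l \right)} = 7 + l^{2}$
$\sqrt{k{\left(31 \right)} + 5198} = \sqrt{\left(7 + 31^{2}\right) + 5198} = \sqrt{\left(7 + 961\right) + 5198} = \sqrt{968 + 5198} = \sqrt{6166}$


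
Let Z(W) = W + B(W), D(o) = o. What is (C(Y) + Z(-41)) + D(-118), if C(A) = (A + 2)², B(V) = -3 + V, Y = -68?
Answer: 4153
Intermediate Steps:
C(A) = (2 + A)²
Z(W) = -3 + 2*W (Z(W) = W + (-3 + W) = -3 + 2*W)
(C(Y) + Z(-41)) + D(-118) = ((2 - 68)² + (-3 + 2*(-41))) - 118 = ((-66)² + (-3 - 82)) - 118 = (4356 - 85) - 118 = 4271 - 118 = 4153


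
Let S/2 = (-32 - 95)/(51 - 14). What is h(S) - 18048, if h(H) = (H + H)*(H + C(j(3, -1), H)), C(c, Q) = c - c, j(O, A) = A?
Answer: -24578680/1369 ≈ -17954.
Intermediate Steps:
S = -254/37 (S = 2*((-32 - 95)/(51 - 14)) = 2*(-127/37) = -254/37 ≈ -6.8649)
C(c, Q) = 0
h(H) = 2*H² (h(H) = (H + H)*(H + 0) = (2*H)*H = 2*H²)
h(S) - 18048 = 2*(-254/37)² - 18048 = 2*(64516/1369) - 18048 = 129032/1369 - 18048 = -24578680/1369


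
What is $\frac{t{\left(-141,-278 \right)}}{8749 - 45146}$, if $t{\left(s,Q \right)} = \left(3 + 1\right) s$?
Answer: $\frac{564}{36397} \approx 0.015496$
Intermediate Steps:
$t{\left(s,Q \right)} = 4 s$
$\frac{t{\left(-141,-278 \right)}}{8749 - 45146} = \frac{4 \left(-141\right)}{8749 - 45146} = - \frac{564}{-36397} = \left(-564\right) \left(- \frac{1}{36397}\right) = \frac{564}{36397}$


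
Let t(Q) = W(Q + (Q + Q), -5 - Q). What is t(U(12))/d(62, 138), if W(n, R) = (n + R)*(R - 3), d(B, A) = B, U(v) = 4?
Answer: -18/31 ≈ -0.58065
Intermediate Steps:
W(n, R) = (-3 + R)*(R + n) (W(n, R) = (R + n)*(-3 + R) = (-3 + R)*(R + n))
t(Q) = 15 + (-5 - Q)² - 6*Q + 3*Q*(-5 - Q) (t(Q) = (-5 - Q)² - 3*(-5 - Q) - 3*(Q + (Q + Q)) + (-5 - Q)*(Q + (Q + Q)) = (-5 - Q)² + (15 + 3*Q) - 3*(Q + 2*Q) + (-5 - Q)*(Q + 2*Q) = (-5 - Q)² + (15 + 3*Q) - 9*Q + (-5 - Q)*(3*Q) = (-5 - Q)² + (15 + 3*Q) - 9*Q + 3*Q*(-5 - Q) = 15 + (-5 - Q)² - 6*Q + 3*Q*(-5 - Q))
t(U(12))/d(62, 138) = (40 - 11*4 - 2*4²)/62 = (40 - 44 - 2*16)*(1/62) = (40 - 44 - 32)*(1/62) = -36*1/62 = -18/31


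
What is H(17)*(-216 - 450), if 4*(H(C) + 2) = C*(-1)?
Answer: 8325/2 ≈ 4162.5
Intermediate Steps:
H(C) = -2 - C/4 (H(C) = -2 + (C*(-1))/4 = -2 + (-C)/4 = -2 - C/4)
H(17)*(-216 - 450) = (-2 - ¼*17)*(-216 - 450) = (-2 - 17/4)*(-666) = -25/4*(-666) = 8325/2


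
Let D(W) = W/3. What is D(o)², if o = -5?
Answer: 25/9 ≈ 2.7778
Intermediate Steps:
D(W) = W/3 (D(W) = W*(⅓) = W/3)
D(o)² = ((⅓)*(-5))² = (-5/3)² = 25/9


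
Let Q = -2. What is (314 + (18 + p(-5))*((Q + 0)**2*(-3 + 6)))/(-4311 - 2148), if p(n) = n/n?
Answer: -542/6459 ≈ -0.083914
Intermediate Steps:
p(n) = 1
(314 + (18 + p(-5))*((Q + 0)**2*(-3 + 6)))/(-4311 - 2148) = (314 + (18 + 1)*((-2 + 0)**2*(-3 + 6)))/(-4311 - 2148) = (314 + 19*((-2)**2*3))/(-6459) = (314 + 19*(4*3))*(-1/6459) = (314 + 19*12)*(-1/6459) = (314 + 228)*(-1/6459) = 542*(-1/6459) = -542/6459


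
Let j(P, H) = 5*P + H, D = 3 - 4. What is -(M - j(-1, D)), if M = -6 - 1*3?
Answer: 3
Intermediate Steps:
M = -9 (M = -6 - 3 = -9)
D = -1
j(P, H) = H + 5*P
-(M - j(-1, D)) = -(-9 - (-1 + 5*(-1))) = -(-9 - (-1 - 5)) = -(-9 - 1*(-6)) = -(-9 + 6) = -1*(-3) = 3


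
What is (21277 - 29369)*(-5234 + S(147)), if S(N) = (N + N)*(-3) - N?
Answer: 50680196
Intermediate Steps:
S(N) = -7*N (S(N) = (2*N)*(-3) - N = -6*N - N = -7*N)
(21277 - 29369)*(-5234 + S(147)) = (21277 - 29369)*(-5234 - 7*147) = -8092*(-5234 - 1029) = -8092*(-6263) = 50680196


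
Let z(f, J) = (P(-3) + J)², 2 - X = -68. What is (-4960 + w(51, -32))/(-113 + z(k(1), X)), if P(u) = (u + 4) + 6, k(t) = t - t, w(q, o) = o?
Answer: -624/727 ≈ -0.85832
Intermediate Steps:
X = 70 (X = 2 - 1*(-68) = 2 + 68 = 70)
k(t) = 0
P(u) = 10 + u (P(u) = (4 + u) + 6 = 10 + u)
z(f, J) = (7 + J)² (z(f, J) = ((10 - 3) + J)² = (7 + J)²)
(-4960 + w(51, -32))/(-113 + z(k(1), X)) = (-4960 - 32)/(-113 + (7 + 70)²) = -4992/(-113 + 77²) = -4992/(-113 + 5929) = -4992/5816 = -4992*1/5816 = -624/727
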